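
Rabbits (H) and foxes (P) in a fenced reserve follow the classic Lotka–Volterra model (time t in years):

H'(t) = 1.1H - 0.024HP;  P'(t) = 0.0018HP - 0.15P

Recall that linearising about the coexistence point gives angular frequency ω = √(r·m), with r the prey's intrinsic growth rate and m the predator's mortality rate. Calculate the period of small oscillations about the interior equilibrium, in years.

Here r = 1.1 and m = 0.15, so r·m = 0.165.
ω = √0.165 = 0.406 per year, hence T = 2π/ω ≈ 15.5 years.

T ≈ 15.5 years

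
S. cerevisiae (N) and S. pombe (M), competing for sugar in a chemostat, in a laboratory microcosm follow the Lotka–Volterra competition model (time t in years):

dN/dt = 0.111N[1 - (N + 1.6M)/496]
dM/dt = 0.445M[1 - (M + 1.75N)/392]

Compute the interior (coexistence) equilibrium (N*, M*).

N* ≈ 72.9, M* ≈ 264

Setting both brackets to zero gives the nullclines N + 1.6M = 496 and 1.75N + M = 392.
Substituting M = 392 - 1.75N into the first: N(1 - 1.6·1.75) = 496 - 1.6·392.
So N* = -131/-1.8 = 72.9, and then M* = 392 - 1.75·72.9 = 264.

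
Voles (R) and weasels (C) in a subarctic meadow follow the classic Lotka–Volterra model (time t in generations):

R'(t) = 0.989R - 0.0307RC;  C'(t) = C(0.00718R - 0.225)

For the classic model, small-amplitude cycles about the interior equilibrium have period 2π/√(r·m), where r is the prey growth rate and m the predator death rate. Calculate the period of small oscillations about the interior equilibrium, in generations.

T ≈ 13.3 generations

Here r = 0.989 and m = 0.225, so r·m = 0.223.
ω = √0.223 = 0.472 per generation, hence T = 2π/ω ≈ 13.3 generations.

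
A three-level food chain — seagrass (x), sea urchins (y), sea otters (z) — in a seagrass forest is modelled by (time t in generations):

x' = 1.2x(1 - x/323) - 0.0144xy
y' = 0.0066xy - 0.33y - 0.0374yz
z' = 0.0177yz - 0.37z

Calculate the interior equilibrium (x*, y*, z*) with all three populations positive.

From dz/dt = 0: 0.0177y* = 0.37, so y* = 20.9.
From dx/dt = 0: 1.2(1 - x*/323) = 0.0144·20.9, giving x* = 323·(1 - 0.251) = 242.
From dy/dt = 0: 0.0066·242 - 0.33 = 0.0374z*, so z* = 1.27/0.0374 = 33.9.

x* ≈ 242, y* ≈ 20.9, z* ≈ 33.9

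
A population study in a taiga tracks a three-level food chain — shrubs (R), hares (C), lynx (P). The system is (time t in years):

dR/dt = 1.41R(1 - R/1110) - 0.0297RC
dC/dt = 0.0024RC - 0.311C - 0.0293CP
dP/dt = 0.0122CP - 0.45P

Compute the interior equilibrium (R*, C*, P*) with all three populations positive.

From dP/dt = 0: 0.0122C* = 0.45, so C* = 36.9.
From dR/dt = 0: 1.41(1 - R*/1110) = 0.0297·36.9, giving R* = 1110·(1 - 0.777) = 248.
From dC/dt = 0: 0.0024·248 - 0.311 = 0.0293P*, so P* = 0.283/0.0293 = 9.67.

R* ≈ 248, C* ≈ 36.9, P* ≈ 9.67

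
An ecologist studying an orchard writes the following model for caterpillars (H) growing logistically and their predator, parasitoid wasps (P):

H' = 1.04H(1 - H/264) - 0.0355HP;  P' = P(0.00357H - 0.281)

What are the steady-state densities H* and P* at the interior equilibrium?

From dP/dt = 0 with P > 0: 0.00357H* = 0.281, so H* = 78.7.
Substitute into dH/dt = 0: 1.04(1 - 78.7/264) = 0.0355P*.
The bracket is 0.702, giving P* = 0.73/0.0355 = 20.6.

H* ≈ 78.7, P* ≈ 20.6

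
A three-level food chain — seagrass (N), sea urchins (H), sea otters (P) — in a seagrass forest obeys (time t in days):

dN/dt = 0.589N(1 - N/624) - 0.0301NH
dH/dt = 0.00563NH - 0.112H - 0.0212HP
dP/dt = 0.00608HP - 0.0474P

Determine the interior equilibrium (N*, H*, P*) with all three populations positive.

N* ≈ 375, H* ≈ 7.8, P* ≈ 94.4

From dP/dt = 0: 0.00608H* = 0.0474, so H* = 7.8.
From dN/dt = 0: 0.589(1 - N*/624) = 0.0301·7.8, giving N* = 624·(1 - 0.398) = 375.
From dH/dt = 0: 0.00563·375 - 0.112 = 0.0212P*, so P* = 2/0.0212 = 94.4.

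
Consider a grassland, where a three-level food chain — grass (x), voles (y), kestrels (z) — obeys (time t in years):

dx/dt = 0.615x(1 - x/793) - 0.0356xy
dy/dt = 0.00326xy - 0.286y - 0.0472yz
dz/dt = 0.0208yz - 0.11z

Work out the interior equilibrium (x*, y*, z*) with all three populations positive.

From dz/dt = 0: 0.0208y* = 0.11, so y* = 5.29.
From dx/dt = 0: 0.615(1 - x*/793) = 0.0356·5.29, giving x* = 793·(1 - 0.306) = 550.
From dy/dt = 0: 0.00326·550 - 0.286 = 0.0472z*, so z* = 1.51/0.0472 = 31.9.

x* ≈ 550, y* ≈ 5.29, z* ≈ 31.9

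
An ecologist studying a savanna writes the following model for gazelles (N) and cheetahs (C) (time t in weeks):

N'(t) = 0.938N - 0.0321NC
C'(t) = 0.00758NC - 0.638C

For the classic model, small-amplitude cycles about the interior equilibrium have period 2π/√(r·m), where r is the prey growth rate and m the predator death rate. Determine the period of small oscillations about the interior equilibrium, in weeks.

Here r = 0.938 and m = 0.638, so r·m = 0.598.
ω = √0.598 = 0.774 per week, hence T = 2π/ω ≈ 8.12 weeks.

T ≈ 8.12 weeks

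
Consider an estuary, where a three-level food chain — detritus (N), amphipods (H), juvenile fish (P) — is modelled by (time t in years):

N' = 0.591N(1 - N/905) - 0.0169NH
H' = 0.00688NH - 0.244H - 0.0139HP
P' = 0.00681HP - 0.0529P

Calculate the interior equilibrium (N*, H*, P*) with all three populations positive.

N* ≈ 704, H* ≈ 7.77, P* ≈ 331

From dP/dt = 0: 0.00681H* = 0.0529, so H* = 7.77.
From dN/dt = 0: 0.591(1 - N*/905) = 0.0169·7.77, giving N* = 905·(1 - 0.222) = 704.
From dH/dt = 0: 0.00688·704 - 0.244 = 0.0139P*, so P* = 4.6/0.0139 = 331.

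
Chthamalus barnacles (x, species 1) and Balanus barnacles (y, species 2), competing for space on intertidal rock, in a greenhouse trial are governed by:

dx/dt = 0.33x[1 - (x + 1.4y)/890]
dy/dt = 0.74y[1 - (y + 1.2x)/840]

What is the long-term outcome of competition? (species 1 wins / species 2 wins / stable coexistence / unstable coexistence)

unstable coexistence (outcome depends on initial conditions)

Compare the nullcline intercepts: K1/α12 = 890/1.4 = 636 < K2 = 840; K2/α21 = 840/1.2 = 700 < K1 = 890.
Since both are reversed, neither can invade when rare; the interior point is a saddle.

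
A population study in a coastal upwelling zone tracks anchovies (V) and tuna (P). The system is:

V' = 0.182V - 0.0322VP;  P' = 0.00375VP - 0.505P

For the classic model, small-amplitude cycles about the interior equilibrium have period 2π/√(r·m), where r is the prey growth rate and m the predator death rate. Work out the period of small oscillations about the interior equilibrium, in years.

T ≈ 20.7 years

Here r = 0.182 and m = 0.505, so r·m = 0.0919.
ω = √0.0919 = 0.303 per year, hence T = 2π/ω ≈ 20.7 years.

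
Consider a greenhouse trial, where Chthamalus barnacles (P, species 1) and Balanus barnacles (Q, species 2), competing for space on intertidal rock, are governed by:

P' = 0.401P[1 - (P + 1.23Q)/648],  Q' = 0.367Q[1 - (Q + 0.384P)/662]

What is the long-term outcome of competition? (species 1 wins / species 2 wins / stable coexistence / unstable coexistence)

species 2 excludes species 1

Compare the nullcline intercepts: K1/α12 = 648/1.23 = 527 < K2 = 662; K2/α21 = 662/0.384 = 1720 > K1 = 648.
Since the inequalities point opposite ways, species 2 can invade but species 1 cannot.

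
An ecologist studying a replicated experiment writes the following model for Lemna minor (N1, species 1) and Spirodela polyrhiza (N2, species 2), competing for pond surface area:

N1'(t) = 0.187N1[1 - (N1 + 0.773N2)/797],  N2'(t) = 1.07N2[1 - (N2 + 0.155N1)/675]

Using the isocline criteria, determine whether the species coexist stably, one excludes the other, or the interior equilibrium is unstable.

Compare the nullcline intercepts: K1/α12 = 797/0.773 = 1030 > K2 = 675; K2/α21 = 675/0.155 = 4350 > K1 = 797.
Since both inequalities hold, each species can invade when rare, so the interior equilibrium is stable.

stable coexistence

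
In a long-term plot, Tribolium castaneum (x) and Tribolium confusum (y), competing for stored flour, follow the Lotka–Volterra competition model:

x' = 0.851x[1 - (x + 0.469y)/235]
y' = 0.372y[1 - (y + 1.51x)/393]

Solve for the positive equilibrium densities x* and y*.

x* ≈ 174, y* ≈ 131

Setting both brackets to zero gives the nullclines x + 0.469y = 235 and 1.51x + y = 393.
Substituting y = 393 - 1.51x into the first: x(1 - 0.469·1.51) = 235 - 0.469·393.
So x* = 50.7/0.292 = 174, and then y* = 393 - 1.51·174 = 131.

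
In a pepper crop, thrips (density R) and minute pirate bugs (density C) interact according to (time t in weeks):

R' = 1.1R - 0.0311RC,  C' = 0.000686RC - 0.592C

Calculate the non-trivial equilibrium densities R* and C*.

R* ≈ 863, C* ≈ 35.4

Set dC/dt = 0 with C > 0: 0.000686R - 0.592 = 0, so R* = 0.592/0.000686 = 863.
Set dR/dt = 0 with R > 0: 1.1 - 0.0311C = 0, so C* = 1.1/0.0311 = 35.4.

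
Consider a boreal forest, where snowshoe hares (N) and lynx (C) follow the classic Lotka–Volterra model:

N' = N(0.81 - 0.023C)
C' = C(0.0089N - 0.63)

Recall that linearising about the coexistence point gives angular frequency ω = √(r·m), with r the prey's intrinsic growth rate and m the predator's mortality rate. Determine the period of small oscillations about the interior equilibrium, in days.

Here r = 0.81 and m = 0.63, so r·m = 0.51.
ω = √0.51 = 0.714 per day, hence T = 2π/ω ≈ 8.8 days.

T ≈ 8.8 days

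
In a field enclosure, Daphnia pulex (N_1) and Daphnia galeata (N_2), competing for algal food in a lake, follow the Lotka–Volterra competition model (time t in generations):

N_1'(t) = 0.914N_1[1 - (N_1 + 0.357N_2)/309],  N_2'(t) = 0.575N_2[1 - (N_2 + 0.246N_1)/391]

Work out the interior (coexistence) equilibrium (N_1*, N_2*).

N_1* ≈ 186, N_2* ≈ 345

Setting both brackets to zero gives the nullclines N_1 + 0.357N_2 = 309 and 0.246N_1 + N_2 = 391.
Substituting N_2 = 391 - 0.246N_1 into the first: N_1(1 - 0.357·0.246) = 309 - 0.357·391.
So N_1* = 169/0.912 = 186, and then N_2* = 391 - 0.246·186 = 345.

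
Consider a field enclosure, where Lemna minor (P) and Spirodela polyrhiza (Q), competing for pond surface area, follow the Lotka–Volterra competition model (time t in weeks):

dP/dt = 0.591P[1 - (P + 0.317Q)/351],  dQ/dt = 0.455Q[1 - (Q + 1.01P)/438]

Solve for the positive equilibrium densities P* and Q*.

Setting both brackets to zero gives the nullclines P + 0.317Q = 351 and 1.01P + Q = 438.
Substituting Q = 438 - 1.01P into the first: P(1 - 0.317·1.01) = 351 - 0.317·438.
So P* = 212/0.68 = 312, and then Q* = 438 - 1.01·312 = 123.

P* ≈ 312, Q* ≈ 123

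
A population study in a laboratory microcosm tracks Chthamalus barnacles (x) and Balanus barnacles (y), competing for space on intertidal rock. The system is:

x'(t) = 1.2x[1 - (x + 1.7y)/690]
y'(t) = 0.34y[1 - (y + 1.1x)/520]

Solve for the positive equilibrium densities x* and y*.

x* ≈ 223, y* ≈ 275

Setting both brackets to zero gives the nullclines x + 1.7y = 690 and 1.1x + y = 520.
Substituting y = 520 - 1.1x into the first: x(1 - 1.7·1.1) = 690 - 1.7·520.
So x* = -194/-0.87 = 223, and then y* = 520 - 1.1·223 = 275.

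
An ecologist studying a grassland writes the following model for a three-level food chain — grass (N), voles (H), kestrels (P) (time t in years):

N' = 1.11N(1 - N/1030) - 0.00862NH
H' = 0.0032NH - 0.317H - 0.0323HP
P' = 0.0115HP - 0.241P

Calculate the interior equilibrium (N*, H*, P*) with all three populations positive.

N* ≈ 862, H* ≈ 21, P* ≈ 75.6

From dP/dt = 0: 0.0115H* = 0.241, so H* = 21.
From dN/dt = 0: 1.11(1 - N*/1030) = 0.00862·21, giving N* = 1030·(1 - 0.163) = 862.
From dH/dt = 0: 0.0032·862 - 0.317 = 0.0323P*, so P* = 2.44/0.0323 = 75.6.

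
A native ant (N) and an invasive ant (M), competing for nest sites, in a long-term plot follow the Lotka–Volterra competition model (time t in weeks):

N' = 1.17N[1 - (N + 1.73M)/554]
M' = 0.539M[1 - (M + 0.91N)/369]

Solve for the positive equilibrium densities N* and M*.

N* ≈ 147, M* ≈ 235

Setting both brackets to zero gives the nullclines N + 1.73M = 554 and 0.91N + M = 369.
Substituting M = 369 - 0.91N into the first: N(1 - 1.73·0.91) = 554 - 1.73·369.
So N* = -84.4/-0.574 = 147, and then M* = 369 - 0.91·147 = 235.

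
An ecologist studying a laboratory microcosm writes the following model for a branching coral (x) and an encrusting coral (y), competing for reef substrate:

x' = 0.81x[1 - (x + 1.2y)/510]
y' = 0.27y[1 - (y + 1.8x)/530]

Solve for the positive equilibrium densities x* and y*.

x* ≈ 109, y* ≈ 334

Setting both brackets to zero gives the nullclines x + 1.2y = 510 and 1.8x + y = 530.
Substituting y = 530 - 1.8x into the first: x(1 - 1.2·1.8) = 510 - 1.2·530.
So x* = -126/-1.16 = 109, and then y* = 530 - 1.8·109 = 334.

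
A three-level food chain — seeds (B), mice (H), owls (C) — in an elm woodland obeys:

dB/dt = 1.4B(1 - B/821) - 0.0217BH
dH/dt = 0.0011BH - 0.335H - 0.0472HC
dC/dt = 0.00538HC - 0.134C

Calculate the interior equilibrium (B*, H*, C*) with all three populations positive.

From dC/dt = 0: 0.00538H* = 0.134, so H* = 24.9.
From dB/dt = 0: 1.4(1 - B*/821) = 0.0217·24.9, giving B* = 821·(1 - 0.386) = 504.
From dH/dt = 0: 0.0011·504 - 0.335 = 0.0472C*, so C* = 0.219/0.0472 = 4.65.

B* ≈ 504, H* ≈ 24.9, C* ≈ 4.65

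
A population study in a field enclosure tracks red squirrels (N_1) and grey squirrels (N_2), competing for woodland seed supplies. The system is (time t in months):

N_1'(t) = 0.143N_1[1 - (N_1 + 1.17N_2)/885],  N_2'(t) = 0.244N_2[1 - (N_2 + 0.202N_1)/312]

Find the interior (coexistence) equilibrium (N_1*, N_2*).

Setting both brackets to zero gives the nullclines N_1 + 1.17N_2 = 885 and 0.202N_1 + N_2 = 312.
Substituting N_2 = 312 - 0.202N_1 into the first: N_1(1 - 1.17·0.202) = 885 - 1.17·312.
So N_1* = 520/0.764 = 681, and then N_2* = 312 - 0.202·681 = 174.

N_1* ≈ 681, N_2* ≈ 174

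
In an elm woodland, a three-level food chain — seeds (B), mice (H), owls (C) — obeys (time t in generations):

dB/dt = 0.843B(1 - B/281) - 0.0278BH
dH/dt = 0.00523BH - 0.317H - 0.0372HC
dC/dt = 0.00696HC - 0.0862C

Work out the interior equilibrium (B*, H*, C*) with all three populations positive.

From dC/dt = 0: 0.00696H* = 0.0862, so H* = 12.4.
From dB/dt = 0: 0.843(1 - B*/281) = 0.0278·12.4, giving B* = 281·(1 - 0.408) = 166.
From dH/dt = 0: 0.00523·166 - 0.317 = 0.0372C*, so C* = 0.552/0.0372 = 14.8.

B* ≈ 166, H* ≈ 12.4, C* ≈ 14.8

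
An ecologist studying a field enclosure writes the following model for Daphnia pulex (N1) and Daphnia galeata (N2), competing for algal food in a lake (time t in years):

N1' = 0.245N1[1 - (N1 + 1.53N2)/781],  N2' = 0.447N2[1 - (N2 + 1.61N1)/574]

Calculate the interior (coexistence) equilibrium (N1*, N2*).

Setting both brackets to zero gives the nullclines N1 + 1.53N2 = 781 and 1.61N1 + N2 = 574.
Substituting N2 = 574 - 1.61N1 into the first: N1(1 - 1.53·1.61) = 781 - 1.53·574.
So N1* = -97.2/-1.46 = 66.4, and then N2* = 574 - 1.61·66.4 = 467.

N1* ≈ 66.4, N2* ≈ 467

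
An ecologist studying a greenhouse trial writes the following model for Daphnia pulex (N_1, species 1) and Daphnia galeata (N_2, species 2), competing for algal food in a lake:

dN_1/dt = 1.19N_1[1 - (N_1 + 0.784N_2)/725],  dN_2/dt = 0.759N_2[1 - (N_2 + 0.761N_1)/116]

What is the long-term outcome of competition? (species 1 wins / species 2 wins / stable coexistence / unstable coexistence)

species 1 excludes species 2

Compare the nullcline intercepts: K1/α12 = 725/0.784 = 925 > K2 = 116; K2/α21 = 116/0.761 = 152 < K1 = 725.
Since the inequalities point opposite ways, species 1 can invade but species 2 cannot.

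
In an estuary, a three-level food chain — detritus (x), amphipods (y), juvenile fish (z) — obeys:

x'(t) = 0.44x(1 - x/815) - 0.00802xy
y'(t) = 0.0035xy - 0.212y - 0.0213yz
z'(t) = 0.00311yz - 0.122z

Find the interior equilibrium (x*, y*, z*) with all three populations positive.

x* ≈ 232, y* ≈ 39.2, z* ≈ 28.2

From dz/dt = 0: 0.00311y* = 0.122, so y* = 39.2.
From dx/dt = 0: 0.44(1 - x*/815) = 0.00802·39.2, giving x* = 815·(1 - 0.715) = 232.
From dy/dt = 0: 0.0035·232 - 0.212 = 0.0213z*, so z* = 0.601/0.0213 = 28.2.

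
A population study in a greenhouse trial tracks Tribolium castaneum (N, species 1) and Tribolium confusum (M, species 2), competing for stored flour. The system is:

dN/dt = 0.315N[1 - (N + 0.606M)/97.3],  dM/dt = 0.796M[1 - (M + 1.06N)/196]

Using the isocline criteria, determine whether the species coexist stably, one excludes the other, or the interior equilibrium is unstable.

species 2 excludes species 1

Compare the nullcline intercepts: K1/α12 = 97.3/0.606 = 161 < K2 = 196; K2/α21 = 196/1.06 = 185 > K1 = 97.3.
Since the inequalities point opposite ways, species 2 can invade but species 1 cannot.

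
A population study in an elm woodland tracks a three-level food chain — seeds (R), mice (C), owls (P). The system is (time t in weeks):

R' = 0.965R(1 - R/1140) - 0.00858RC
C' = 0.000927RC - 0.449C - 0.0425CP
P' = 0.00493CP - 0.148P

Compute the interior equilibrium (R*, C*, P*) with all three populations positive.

From dP/dt = 0: 0.00493C* = 0.148, so C* = 30.
From dR/dt = 0: 0.965(1 - R*/1140) = 0.00858·30, giving R* = 1140·(1 - 0.267) = 836.
From dC/dt = 0: 0.000927·836 - 0.449 = 0.0425P*, so P* = 0.326/0.0425 = 7.66.

R* ≈ 836, C* ≈ 30, P* ≈ 7.66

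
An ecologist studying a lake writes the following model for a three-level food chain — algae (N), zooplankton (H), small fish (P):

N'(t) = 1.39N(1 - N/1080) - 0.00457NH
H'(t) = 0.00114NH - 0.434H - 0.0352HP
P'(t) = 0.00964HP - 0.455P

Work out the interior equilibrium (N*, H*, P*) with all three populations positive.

From dP/dt = 0: 0.00964H* = 0.455, so H* = 47.2.
From dN/dt = 0: 1.39(1 - N*/1080) = 0.00457·47.2, giving N* = 1080·(1 - 0.155) = 912.
From dH/dt = 0: 0.00114·912 - 0.434 = 0.0352P*, so P* = 0.606/0.0352 = 17.2.

N* ≈ 912, H* ≈ 47.2, P* ≈ 17.2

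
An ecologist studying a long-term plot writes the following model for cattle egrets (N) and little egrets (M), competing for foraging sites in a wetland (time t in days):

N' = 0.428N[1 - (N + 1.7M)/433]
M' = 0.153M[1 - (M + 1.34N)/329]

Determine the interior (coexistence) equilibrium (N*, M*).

Setting both brackets to zero gives the nullclines N + 1.7M = 433 and 1.34N + M = 329.
Substituting M = 329 - 1.34N into the first: N(1 - 1.7·1.34) = 433 - 1.7·329.
So N* = -126/-1.28 = 98.8, and then M* = 329 - 1.34·98.8 = 197.

N* ≈ 98.8, M* ≈ 197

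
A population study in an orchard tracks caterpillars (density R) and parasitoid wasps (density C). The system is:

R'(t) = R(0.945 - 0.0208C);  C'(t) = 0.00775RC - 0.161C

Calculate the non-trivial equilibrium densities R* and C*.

R* ≈ 20.8, C* ≈ 45.4

Set dC/dt = 0 with C > 0: 0.00775R - 0.161 = 0, so R* = 0.161/0.00775 = 20.8.
Set dR/dt = 0 with R > 0: 0.945 - 0.0208C = 0, so C* = 0.945/0.0208 = 45.4.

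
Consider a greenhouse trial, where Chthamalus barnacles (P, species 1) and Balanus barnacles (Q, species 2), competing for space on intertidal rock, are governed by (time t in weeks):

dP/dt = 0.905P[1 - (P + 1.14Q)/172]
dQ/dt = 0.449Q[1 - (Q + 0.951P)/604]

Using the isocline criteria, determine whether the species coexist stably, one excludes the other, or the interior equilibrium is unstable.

species 2 excludes species 1

Compare the nullcline intercepts: K1/α12 = 172/1.14 = 151 < K2 = 604; K2/α21 = 604/0.951 = 635 > K1 = 172.
Since the inequalities point opposite ways, species 2 can invade but species 1 cannot.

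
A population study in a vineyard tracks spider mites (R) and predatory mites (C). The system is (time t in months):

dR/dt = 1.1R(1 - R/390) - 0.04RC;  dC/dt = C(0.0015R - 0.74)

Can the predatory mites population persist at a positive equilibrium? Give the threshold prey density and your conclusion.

The predator equation gives dC/dt > 0 only when R > 0.74/0.0015 = 493.
Without the predator, R → K = 390. Since 390 < 493, the predator cannot invade.

Threshold R = 493; K < 493, so no, the predator goes extinct.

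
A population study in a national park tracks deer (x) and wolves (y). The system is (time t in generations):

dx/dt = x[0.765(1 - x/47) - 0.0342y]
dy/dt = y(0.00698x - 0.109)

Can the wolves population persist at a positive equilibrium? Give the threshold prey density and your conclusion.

The predator equation gives dy/dt > 0 only when x > 0.109/0.00698 = 15.6.
Without the predator, x → K = 47. Since 47 > 15.6, the predator can invade and persist.

Threshold x = 15.6; K > 15.6, so yes, the predator persists.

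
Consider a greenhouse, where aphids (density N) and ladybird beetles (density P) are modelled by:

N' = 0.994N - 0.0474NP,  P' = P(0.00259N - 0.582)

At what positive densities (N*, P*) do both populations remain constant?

N* ≈ 225, P* ≈ 21

Set dP/dt = 0 with P > 0: 0.00259N - 0.582 = 0, so N* = 0.582/0.00259 = 225.
Set dN/dt = 0 with N > 0: 0.994 - 0.0474P = 0, so P* = 0.994/0.0474 = 21.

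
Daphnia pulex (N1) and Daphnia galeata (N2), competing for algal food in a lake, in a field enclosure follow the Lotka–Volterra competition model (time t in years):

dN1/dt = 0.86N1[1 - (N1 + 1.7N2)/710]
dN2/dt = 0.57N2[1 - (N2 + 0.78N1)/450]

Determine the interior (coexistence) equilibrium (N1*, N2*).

Setting both brackets to zero gives the nullclines N1 + 1.7N2 = 710 and 0.78N1 + N2 = 450.
Substituting N2 = 450 - 0.78N1 into the first: N1(1 - 1.7·0.78) = 710 - 1.7·450.
So N1* = -55/-0.326 = 169, and then N2* = 450 - 0.78·169 = 318.

N1* ≈ 169, N2* ≈ 318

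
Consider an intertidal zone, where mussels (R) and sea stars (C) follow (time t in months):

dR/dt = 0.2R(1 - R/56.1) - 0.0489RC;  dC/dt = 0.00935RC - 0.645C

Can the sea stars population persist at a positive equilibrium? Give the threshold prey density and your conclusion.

The predator equation gives dC/dt > 0 only when R > 0.645/0.00935 = 69.
Without the predator, R → K = 56.1. Since 56.1 < 69, the predator cannot invade.

Threshold R = 69; K < 69, so no, the predator goes extinct.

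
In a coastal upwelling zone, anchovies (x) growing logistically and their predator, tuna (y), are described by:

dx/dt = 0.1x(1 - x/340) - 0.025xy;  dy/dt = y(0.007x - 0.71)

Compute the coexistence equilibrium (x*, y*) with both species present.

From dy/dt = 0 with y > 0: 0.007x* = 0.71, so x* = 101.
Substitute into dx/dt = 0: 0.1(1 - 101/340) = 0.025y*.
The bracket is 0.702, giving y* = 0.0702/0.025 = 2.81.

x* ≈ 101, y* ≈ 2.81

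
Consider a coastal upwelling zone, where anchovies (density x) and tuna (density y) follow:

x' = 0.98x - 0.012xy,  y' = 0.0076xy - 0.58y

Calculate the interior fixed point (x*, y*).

x* ≈ 76.3, y* ≈ 81.7

Set dy/dt = 0 with y > 0: 0.0076x - 0.58 = 0, so x* = 0.58/0.0076 = 76.3.
Set dx/dt = 0 with x > 0: 0.98 - 0.012y = 0, so y* = 0.98/0.012 = 81.7.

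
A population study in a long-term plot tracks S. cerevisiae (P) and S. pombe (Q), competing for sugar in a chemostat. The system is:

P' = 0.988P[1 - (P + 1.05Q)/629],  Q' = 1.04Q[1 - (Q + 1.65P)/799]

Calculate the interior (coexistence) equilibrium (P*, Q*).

P* ≈ 287, Q* ≈ 326

Setting both brackets to zero gives the nullclines P + 1.05Q = 629 and 1.65P + Q = 799.
Substituting Q = 799 - 1.65P into the first: P(1 - 1.05·1.65) = 629 - 1.05·799.
So P* = -210/-0.732 = 287, and then Q* = 799 - 1.65·287 = 326.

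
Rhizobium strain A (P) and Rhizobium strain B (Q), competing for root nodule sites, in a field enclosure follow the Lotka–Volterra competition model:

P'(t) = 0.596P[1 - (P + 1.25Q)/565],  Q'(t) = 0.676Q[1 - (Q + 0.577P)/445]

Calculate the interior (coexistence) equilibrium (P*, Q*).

Setting both brackets to zero gives the nullclines P + 1.25Q = 565 and 0.577P + Q = 445.
Substituting Q = 445 - 0.577P into the first: P(1 - 1.25·0.577) = 565 - 1.25·445.
So P* = 8.75/0.279 = 31.4, and then Q* = 445 - 0.577·31.4 = 427.

P* ≈ 31.4, Q* ≈ 427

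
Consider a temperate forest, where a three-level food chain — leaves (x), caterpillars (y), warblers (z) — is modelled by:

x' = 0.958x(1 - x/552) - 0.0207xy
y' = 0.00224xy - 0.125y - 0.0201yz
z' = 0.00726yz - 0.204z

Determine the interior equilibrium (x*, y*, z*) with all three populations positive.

From dz/dt = 0: 0.00726y* = 0.204, so y* = 28.1.
From dx/dt = 0: 0.958(1 - x*/552) = 0.0207·28.1, giving x* = 552·(1 - 0.607) = 217.
From dy/dt = 0: 0.00224·217 - 0.125 = 0.0201z*, so z* = 0.361/0.0201 = 17.9.

x* ≈ 217, y* ≈ 28.1, z* ≈ 17.9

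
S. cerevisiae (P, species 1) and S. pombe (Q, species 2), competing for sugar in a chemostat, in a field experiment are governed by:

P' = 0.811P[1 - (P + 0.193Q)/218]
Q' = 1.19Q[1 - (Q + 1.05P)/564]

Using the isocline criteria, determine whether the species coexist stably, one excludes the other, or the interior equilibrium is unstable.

stable coexistence

Compare the nullcline intercepts: K1/α12 = 218/0.193 = 1130 > K2 = 564; K2/α21 = 564/1.05 = 537 > K1 = 218.
Since both inequalities hold, each species can invade when rare, so the interior equilibrium is stable.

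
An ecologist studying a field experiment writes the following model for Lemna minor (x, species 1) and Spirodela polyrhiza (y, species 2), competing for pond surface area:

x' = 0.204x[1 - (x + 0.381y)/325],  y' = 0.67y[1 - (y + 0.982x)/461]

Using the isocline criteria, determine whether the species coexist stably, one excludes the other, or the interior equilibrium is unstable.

Compare the nullcline intercepts: K1/α12 = 325/0.381 = 853 > K2 = 461; K2/α21 = 461/0.982 = 469 > K1 = 325.
Since both inequalities hold, each species can invade when rare, so the interior equilibrium is stable.

stable coexistence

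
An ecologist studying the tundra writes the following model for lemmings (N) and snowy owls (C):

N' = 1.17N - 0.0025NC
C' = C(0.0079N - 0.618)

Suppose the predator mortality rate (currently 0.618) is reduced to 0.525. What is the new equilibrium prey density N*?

N* ≈ 66.5

At the interior fixed point, setting dC/dt = 0 with C > 0 fixes N* = (predator death rate)/(NC coefficient) — independent of the other coefficients.
With the change, N* = 0.525/0.0079 = 66.5; it falls from 78.2.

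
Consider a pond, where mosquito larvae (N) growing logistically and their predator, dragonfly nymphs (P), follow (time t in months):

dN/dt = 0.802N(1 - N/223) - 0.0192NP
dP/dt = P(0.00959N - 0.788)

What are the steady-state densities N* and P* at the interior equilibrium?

N* ≈ 82.2, P* ≈ 26.4

From dP/dt = 0 with P > 0: 0.00959N* = 0.788, so N* = 82.2.
Substitute into dN/dt = 0: 0.802(1 - 82.2/223) = 0.0192P*.
The bracket is 0.632, giving P* = 0.506/0.0192 = 26.4.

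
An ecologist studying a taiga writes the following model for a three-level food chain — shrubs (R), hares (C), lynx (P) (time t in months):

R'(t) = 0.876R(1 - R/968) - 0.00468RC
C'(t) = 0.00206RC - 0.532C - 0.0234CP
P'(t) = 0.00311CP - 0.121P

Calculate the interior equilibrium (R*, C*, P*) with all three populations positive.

R* ≈ 767, C* ≈ 38.9, P* ≈ 44.8

From dP/dt = 0: 0.00311C* = 0.121, so C* = 38.9.
From dR/dt = 0: 0.876(1 - R*/968) = 0.00468·38.9, giving R* = 968·(1 - 0.208) = 767.
From dC/dt = 0: 0.00206·767 - 0.532 = 0.0234P*, so P* = 1.05/0.0234 = 44.8.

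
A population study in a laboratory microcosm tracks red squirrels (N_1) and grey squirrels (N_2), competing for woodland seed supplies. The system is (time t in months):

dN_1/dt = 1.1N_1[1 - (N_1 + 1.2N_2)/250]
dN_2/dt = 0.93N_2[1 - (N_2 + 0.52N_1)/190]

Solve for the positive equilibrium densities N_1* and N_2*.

Setting both brackets to zero gives the nullclines N_1 + 1.2N_2 = 250 and 0.52N_1 + N_2 = 190.
Substituting N_2 = 190 - 0.52N_1 into the first: N_1(1 - 1.2·0.52) = 250 - 1.2·190.
So N_1* = 22/0.376 = 58.5, and then N_2* = 190 - 0.52·58.5 = 160.

N_1* ≈ 58.5, N_2* ≈ 160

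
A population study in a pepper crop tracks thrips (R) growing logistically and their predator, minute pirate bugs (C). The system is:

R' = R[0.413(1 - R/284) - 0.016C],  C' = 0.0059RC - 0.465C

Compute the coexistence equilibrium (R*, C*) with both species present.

R* ≈ 78.8, C* ≈ 18.6

From dC/dt = 0 with C > 0: 0.0059R* = 0.465, so R* = 78.8.
Substitute into dR/dt = 0: 0.413(1 - 78.8/284) = 0.016C*.
The bracket is 0.722, giving C* = 0.298/0.016 = 18.6.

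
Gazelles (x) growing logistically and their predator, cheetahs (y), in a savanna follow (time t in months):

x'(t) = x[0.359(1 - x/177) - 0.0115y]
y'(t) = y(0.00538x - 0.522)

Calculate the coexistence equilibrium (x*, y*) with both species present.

From dy/dt = 0 with y > 0: 0.00538x* = 0.522, so x* = 97.
Substitute into dx/dt = 0: 0.359(1 - 97/177) = 0.0115y*.
The bracket is 0.452, giving y* = 0.162/0.0115 = 14.1.

x* ≈ 97, y* ≈ 14.1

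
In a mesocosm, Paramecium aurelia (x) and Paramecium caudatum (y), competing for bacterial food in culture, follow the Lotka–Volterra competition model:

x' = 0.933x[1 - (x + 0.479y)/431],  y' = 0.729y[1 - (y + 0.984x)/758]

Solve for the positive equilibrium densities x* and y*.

x* ≈ 128, y* ≈ 632

Setting both brackets to zero gives the nullclines x + 0.479y = 431 and 0.984x + y = 758.
Substituting y = 758 - 0.984x into the first: x(1 - 0.479·0.984) = 431 - 0.479·758.
So x* = 67.9/0.529 = 128, and then y* = 758 - 0.984·128 = 632.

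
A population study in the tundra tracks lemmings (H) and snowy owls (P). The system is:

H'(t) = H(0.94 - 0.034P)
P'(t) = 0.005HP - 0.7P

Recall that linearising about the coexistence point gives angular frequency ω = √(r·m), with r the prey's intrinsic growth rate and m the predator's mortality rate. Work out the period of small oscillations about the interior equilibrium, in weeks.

T ≈ 7.75 weeks

Here r = 0.94 and m = 0.7, so r·m = 0.658.
ω = √0.658 = 0.811 per week, hence T = 2π/ω ≈ 7.75 weeks.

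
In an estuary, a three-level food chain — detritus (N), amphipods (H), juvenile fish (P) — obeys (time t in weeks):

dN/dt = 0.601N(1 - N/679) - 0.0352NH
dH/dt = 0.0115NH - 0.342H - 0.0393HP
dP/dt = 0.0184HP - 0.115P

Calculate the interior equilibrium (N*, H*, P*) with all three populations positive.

From dP/dt = 0: 0.0184H* = 0.115, so H* = 6.25.
From dN/dt = 0: 0.601(1 - N*/679) = 0.0352·6.25, giving N* = 679·(1 - 0.366) = 430.
From dH/dt = 0: 0.0115·430 - 0.342 = 0.0393P*, so P* = 4.61/0.0393 = 117.

N* ≈ 430, H* ≈ 6.25, P* ≈ 117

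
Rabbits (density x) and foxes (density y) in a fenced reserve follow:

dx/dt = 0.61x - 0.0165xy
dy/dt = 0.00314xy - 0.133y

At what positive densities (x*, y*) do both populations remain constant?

Set dy/dt = 0 with y > 0: 0.00314x - 0.133 = 0, so x* = 0.133/0.00314 = 42.4.
Set dx/dt = 0 with x > 0: 0.61 - 0.0165y = 0, so y* = 0.61/0.0165 = 37.

x* ≈ 42.4, y* ≈ 37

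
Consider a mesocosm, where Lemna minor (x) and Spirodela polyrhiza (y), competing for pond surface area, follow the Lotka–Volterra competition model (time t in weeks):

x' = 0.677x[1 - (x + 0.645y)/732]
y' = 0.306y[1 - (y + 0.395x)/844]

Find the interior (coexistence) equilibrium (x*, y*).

x* ≈ 252, y* ≈ 745

Setting both brackets to zero gives the nullclines x + 0.645y = 732 and 0.395x + y = 844.
Substituting y = 844 - 0.395x into the first: x(1 - 0.645·0.395) = 732 - 0.645·844.
So x* = 188/0.745 = 252, and then y* = 844 - 0.395·252 = 745.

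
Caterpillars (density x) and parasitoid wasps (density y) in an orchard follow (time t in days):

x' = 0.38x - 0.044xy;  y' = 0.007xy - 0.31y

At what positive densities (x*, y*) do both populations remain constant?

Set dy/dt = 0 with y > 0: 0.007x - 0.31 = 0, so x* = 0.31/0.007 = 44.3.
Set dx/dt = 0 with x > 0: 0.38 - 0.044y = 0, so y* = 0.38/0.044 = 8.64.

x* ≈ 44.3, y* ≈ 8.64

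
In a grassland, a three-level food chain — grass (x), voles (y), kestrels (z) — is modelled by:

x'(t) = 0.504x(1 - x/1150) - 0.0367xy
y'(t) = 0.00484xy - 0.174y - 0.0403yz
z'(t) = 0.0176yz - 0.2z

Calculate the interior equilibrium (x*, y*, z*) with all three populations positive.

From dz/dt = 0: 0.0176y* = 0.2, so y* = 11.4.
From dx/dt = 0: 0.504(1 - x*/1150) = 0.0367·11.4, giving x* = 1150·(1 - 0.827) = 198.
From dy/dt = 0: 0.00484·198 - 0.174 = 0.0403z*, so z* = 0.786/0.0403 = 19.5.

x* ≈ 198, y* ≈ 11.4, z* ≈ 19.5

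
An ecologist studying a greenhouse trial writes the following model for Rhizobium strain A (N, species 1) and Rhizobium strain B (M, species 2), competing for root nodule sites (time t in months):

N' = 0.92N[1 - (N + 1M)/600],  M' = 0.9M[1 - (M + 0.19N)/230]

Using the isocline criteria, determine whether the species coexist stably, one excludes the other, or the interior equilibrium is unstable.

Compare the nullcline intercepts: K1/α12 = 600/1 = 600 > K2 = 230; K2/α21 = 230/0.19 = 1210 > K1 = 600.
Since both inequalities hold, each species can invade when rare, so the interior equilibrium is stable.

stable coexistence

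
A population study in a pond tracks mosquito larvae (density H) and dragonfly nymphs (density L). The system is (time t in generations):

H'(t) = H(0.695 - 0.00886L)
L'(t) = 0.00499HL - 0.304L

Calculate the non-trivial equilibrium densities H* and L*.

Set dL/dt = 0 with L > 0: 0.00499H - 0.304 = 0, so H* = 0.304/0.00499 = 60.9.
Set dH/dt = 0 with H > 0: 0.695 - 0.00886L = 0, so L* = 0.695/0.00886 = 78.4.

H* ≈ 60.9, L* ≈ 78.4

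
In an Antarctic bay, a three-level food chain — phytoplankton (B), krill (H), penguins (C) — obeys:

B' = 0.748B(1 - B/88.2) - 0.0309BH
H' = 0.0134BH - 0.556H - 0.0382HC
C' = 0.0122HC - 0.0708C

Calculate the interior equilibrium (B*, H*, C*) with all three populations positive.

From dC/dt = 0: 0.0122H* = 0.0708, so H* = 5.8.
From dB/dt = 0: 0.748(1 - B*/88.2) = 0.0309·5.8, giving B* = 88.2·(1 - 0.24) = 67.1.
From dH/dt = 0: 0.0134·67.1 - 0.556 = 0.0382C*, so C* = 0.343/0.0382 = 8.97.

B* ≈ 67.1, H* ≈ 5.8, C* ≈ 8.97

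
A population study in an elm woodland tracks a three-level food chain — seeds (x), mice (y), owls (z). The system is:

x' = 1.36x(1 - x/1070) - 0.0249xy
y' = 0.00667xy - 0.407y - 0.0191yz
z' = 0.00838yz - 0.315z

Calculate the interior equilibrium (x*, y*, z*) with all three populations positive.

From dz/dt = 0: 0.00838y* = 0.315, so y* = 37.6.
From dx/dt = 0: 1.36(1 - x*/1070) = 0.0249·37.6, giving x* = 1070·(1 - 0.688) = 334.
From dy/dt = 0: 0.00667·334 - 0.407 = 0.0191z*, so z* = 1.82/0.0191 = 95.2.

x* ≈ 334, y* ≈ 37.6, z* ≈ 95.2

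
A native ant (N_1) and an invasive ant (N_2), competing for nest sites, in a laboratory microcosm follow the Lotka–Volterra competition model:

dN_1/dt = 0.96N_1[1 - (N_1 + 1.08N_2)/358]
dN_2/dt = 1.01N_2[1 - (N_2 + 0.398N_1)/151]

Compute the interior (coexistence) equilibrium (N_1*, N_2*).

Setting both brackets to zero gives the nullclines N_1 + 1.08N_2 = 358 and 0.398N_1 + N_2 = 151.
Substituting N_2 = 151 - 0.398N_1 into the first: N_1(1 - 1.08·0.398) = 358 - 1.08·151.
So N_1* = 195/0.57 = 342, and then N_2* = 151 - 0.398·342 = 14.9.

N_1* ≈ 342, N_2* ≈ 14.9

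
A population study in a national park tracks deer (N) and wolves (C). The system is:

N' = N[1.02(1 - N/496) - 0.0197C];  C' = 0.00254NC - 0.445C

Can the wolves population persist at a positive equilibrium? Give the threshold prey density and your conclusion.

Threshold N = 175; K > 175, so yes, the predator persists.

The predator equation gives dC/dt > 0 only when N > 0.445/0.00254 = 175.
Without the predator, N → K = 496. Since 496 > 175, the predator can invade and persist.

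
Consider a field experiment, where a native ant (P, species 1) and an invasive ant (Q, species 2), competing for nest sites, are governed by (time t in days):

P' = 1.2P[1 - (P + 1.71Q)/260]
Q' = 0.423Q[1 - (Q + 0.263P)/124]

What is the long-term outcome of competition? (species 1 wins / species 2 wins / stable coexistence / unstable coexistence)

Compare the nullcline intercepts: K1/α12 = 260/1.71 = 152 > K2 = 124; K2/α21 = 124/0.263 = 471 > K1 = 260.
Since both inequalities hold, each species can invade when rare, so the interior equilibrium is stable.

stable coexistence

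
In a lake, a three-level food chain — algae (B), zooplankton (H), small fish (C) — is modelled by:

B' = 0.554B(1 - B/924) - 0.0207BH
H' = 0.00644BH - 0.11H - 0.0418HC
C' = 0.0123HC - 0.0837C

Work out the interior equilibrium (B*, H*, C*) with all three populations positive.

From dC/dt = 0: 0.0123H* = 0.0837, so H* = 6.8.
From dB/dt = 0: 0.554(1 - B*/924) = 0.0207·6.8, giving B* = 924·(1 - 0.254) = 689.
From dH/dt = 0: 0.00644·689 - 0.11 = 0.0418C*, so C* = 4.33/0.0418 = 104.

B* ≈ 689, H* ≈ 6.8, C* ≈ 104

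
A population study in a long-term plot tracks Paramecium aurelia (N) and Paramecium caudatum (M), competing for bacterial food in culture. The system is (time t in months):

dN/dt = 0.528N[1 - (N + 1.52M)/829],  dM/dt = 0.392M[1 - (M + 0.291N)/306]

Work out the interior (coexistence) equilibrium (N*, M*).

N* ≈ 652, M* ≈ 116

Setting both brackets to zero gives the nullclines N + 1.52M = 829 and 0.291N + M = 306.
Substituting M = 306 - 0.291N into the first: N(1 - 1.52·0.291) = 829 - 1.52·306.
So N* = 364/0.558 = 652, and then M* = 306 - 0.291·652 = 116.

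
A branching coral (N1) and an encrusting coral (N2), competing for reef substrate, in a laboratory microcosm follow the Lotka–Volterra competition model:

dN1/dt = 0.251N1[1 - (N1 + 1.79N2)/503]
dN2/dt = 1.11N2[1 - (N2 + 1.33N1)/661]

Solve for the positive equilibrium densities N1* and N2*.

N1* ≈ 493, N2* ≈ 5.79

Setting both brackets to zero gives the nullclines N1 + 1.79N2 = 503 and 1.33N1 + N2 = 661.
Substituting N2 = 661 - 1.33N1 into the first: N1(1 - 1.79·1.33) = 503 - 1.79·661.
So N1* = -680/-1.38 = 493, and then N2* = 661 - 1.33·493 = 5.79.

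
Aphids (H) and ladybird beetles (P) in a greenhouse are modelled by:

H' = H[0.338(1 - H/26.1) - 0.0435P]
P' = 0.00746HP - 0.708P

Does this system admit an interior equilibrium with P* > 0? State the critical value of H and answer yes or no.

The predator equation gives dP/dt > 0 only when H > 0.708/0.00746 = 94.9.
Without the predator, H → K = 26.1. Since 26.1 < 94.9, the predator cannot invade.

Threshold H = 94.9; K < 94.9, so no, the predator goes extinct.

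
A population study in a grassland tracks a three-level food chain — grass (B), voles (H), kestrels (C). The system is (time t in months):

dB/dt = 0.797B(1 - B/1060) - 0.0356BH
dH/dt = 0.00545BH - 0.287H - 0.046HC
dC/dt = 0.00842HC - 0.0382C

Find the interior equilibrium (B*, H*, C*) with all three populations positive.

B* ≈ 845, H* ≈ 4.54, C* ≈ 93.9

From dC/dt = 0: 0.00842H* = 0.0382, so H* = 4.54.
From dB/dt = 0: 0.797(1 - B*/1060) = 0.0356·4.54, giving B* = 1060·(1 - 0.203) = 845.
From dH/dt = 0: 0.00545·845 - 0.287 = 0.046C*, so C* = 4.32/0.046 = 93.9.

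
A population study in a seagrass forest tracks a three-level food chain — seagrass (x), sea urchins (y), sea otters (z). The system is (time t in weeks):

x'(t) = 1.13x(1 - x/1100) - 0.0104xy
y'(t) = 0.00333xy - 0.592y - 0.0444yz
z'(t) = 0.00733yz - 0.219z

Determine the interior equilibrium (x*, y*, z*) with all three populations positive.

From dz/dt = 0: 0.00733y* = 0.219, so y* = 29.9.
From dx/dt = 0: 1.13(1 - x*/1100) = 0.0104·29.9, giving x* = 1100·(1 - 0.275) = 798.
From dy/dt = 0: 0.00333·798 - 0.592 = 0.0444z*, so z* = 2.06/0.0444 = 46.5.

x* ≈ 798, y* ≈ 29.9, z* ≈ 46.5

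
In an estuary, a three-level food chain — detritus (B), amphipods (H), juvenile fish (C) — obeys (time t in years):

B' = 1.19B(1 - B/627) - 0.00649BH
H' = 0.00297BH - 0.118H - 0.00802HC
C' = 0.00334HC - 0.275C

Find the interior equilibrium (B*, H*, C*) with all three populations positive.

B* ≈ 345, H* ≈ 82.3, C* ≈ 113

From dC/dt = 0: 0.00334H* = 0.275, so H* = 82.3.
From dB/dt = 0: 1.19(1 - B*/627) = 0.00649·82.3, giving B* = 627·(1 - 0.449) = 345.
From dH/dt = 0: 0.00297·345 - 0.118 = 0.00802C*, so C* = 0.908/0.00802 = 113.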